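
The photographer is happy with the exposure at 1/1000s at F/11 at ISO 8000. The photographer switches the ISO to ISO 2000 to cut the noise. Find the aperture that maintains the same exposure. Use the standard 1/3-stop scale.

ISO: 8000 → 6400 → 5000 → 4000 → 3200 → 2500 → 2000 — 2 stops lower (darker).
Need 2 stops brighter from the aperture: f/11 → f/10 → f/9 → f/8 → f/7.1 → f/6.3 → f/5.6.

f/5.6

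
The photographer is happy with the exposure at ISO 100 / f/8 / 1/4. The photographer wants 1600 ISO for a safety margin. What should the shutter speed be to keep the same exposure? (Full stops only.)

ISO: 100 → 200 → 400 → 800 → 1600 — 4 stops higher (brighter).
Need 4 stops darker from the shutter speed: 1/4 → 1/8 → 1/15 → 1/30 → 1/60.

1/60s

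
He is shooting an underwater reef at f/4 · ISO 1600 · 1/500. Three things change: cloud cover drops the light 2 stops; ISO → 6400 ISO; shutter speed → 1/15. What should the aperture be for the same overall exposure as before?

Scene light: 2 stops darker.
ISO: 1600 → 3200 → 6400 — 2 stops raised (brighter).
Shutter speed: 1/500 → 1/250 → 1/125 → 1/60 → 1/30 → 1/15 — 5 stops longer (brighter).
Net so far: 5 stops brighter. Aperture: f/4 → f/5.6 → f/8 → f/11 → f/16 → f/22.

f/22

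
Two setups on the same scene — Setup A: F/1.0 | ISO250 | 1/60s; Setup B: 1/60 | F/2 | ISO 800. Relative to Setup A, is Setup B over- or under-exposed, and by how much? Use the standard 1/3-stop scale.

Aperture: f/1.0 → f/1.1 → f/1.2 → f/1.4 → f/1.6 → f/1.8 → f/2 — 2 stops narrower (darker).
Shutter speed: unchanged.
ISO: 250 → 320 → 400 → 500 → 640 → 800 — 1 2/3 stops raised (brighter).
Net: −2 +1 2/3 = −1/3 stops.

1/3 stop darker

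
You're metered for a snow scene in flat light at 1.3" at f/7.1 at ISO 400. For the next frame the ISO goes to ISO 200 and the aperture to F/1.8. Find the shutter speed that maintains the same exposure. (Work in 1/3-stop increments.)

ISO: 400 → 320 → 250 → 200 — 1 stop dropped (darker).
Aperture: f/7.1 → f/6.3 → f/5.6 → f/5 → f/4.5 → f/4 → f/3.5 → f/3.2 → f/2.8 → f/2.5 → f/2.2 → f/2 → f/1.8 — 4 stops wider (brighter).
Net change so far: 3 stops brighter. Offset with the shutter speed: 1.3 → 1 → 0.8 → 0.6 → 0.5 → 0.4 → 0.3 → 1/4 → 1/5 → 1/6.

1/6s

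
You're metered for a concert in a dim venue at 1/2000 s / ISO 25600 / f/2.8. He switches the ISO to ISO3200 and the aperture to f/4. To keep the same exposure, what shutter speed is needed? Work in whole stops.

1/125s

ISO: 25600 → 12800 → 6400 → 3200 — 3 stops lower (darker).
Aperture: f/2.8 → f/4 — 1 stop stopped down (darker).
Net change so far: 4 stops darker. Offset with the shutter speed: 1/2000 → 1/1000 → 1/500 → 1/250 → 1/125.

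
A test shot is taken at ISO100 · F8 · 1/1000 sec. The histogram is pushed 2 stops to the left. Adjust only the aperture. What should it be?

Underexposed by 2 stops → need 2 stops brighter.
Aperture: f/8 → f/5.6 → f/4.

f/4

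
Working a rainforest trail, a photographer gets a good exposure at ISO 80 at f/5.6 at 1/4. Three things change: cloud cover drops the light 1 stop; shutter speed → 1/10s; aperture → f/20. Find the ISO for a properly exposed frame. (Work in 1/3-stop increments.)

ISO 5000

Scene light: 1 stop darker.
Shutter speed: 1/4 → 1/5 → 1/6 → 1/8 → 1/10 — 1 1/3 stops shorter (darker).
Aperture: f/5.6 → f/6.3 → f/7.1 → f/8 → f/9 → f/10 → f/11 → f/13 → f/14 → f/16 → f/18 → f/20 — 3 2/3 stops narrower (darker).
Net so far: 6 stops darker. ISO: 80 → 100 → 125 → 160 → 200 → 250 → 320 → 400 → 500 → 640 → 800 → 1000 → 1250 → 1600 → 2000 → 2500 → 3200 → 4000 → 5000.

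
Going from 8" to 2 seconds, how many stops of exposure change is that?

8 → 4 → 2 — count the steps: 2 stops.

2 stops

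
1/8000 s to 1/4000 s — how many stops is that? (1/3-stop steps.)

1/8000 → 1/6400 → 1/5000 → 1/4000 — count the steps: 3 third-stops = 1 stop.

1 stop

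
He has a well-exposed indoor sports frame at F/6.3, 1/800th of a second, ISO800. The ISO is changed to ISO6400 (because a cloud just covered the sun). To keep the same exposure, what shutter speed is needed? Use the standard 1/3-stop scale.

1/6400s

ISO: 800 → 1000 → 1250 → 1600 → 2000 → 2500 → 3200 → 4000 → 5000 → 6400 — 3 stops higher (brighter).
Need 3 stops darker from the shutter speed: 1/800 → 1/1000 → 1/1250 → 1/1600 → 1/2000 → 1/2500 → 1/3200 → 1/4000 → 1/5000 → 1/6400.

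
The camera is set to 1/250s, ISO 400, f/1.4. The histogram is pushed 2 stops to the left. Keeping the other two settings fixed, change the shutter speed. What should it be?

Underexposed by 2 stops → need 2 stops brighter.
Shutter speed: 1/250 → 1/125 → 1/60.

1/60s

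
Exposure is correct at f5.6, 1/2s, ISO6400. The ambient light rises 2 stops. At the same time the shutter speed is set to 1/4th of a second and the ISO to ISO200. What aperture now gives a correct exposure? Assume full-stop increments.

Scene light: 2 stops brighter.
Shutter speed: 1/2 → 1/4 — 1 stop faster (darker).
ISO: 6400 → 3200 → 1600 → 800 → 400 → 200 — 5 stops lower (darker).
Net so far: 4 stops darker. Aperture: f/5.6 → f/4 → f/2.8 → f/2 → f/1.4.

f/1.4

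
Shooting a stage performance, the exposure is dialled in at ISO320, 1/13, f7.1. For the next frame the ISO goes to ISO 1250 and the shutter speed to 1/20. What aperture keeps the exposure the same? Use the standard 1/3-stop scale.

ISO: 320 → 400 → 500 → 640 → 800 → 1000 → 1250 — 2 stops raised (brighter).
Shutter speed: 1/13 → 1/15 → 1/20 — 2/3 stop faster (darker).
Net change so far: 1 1/3 stops brighter. Offset with the aperture: f/7.1 → f/8 → f/9 → f/10 → f/11.

f/11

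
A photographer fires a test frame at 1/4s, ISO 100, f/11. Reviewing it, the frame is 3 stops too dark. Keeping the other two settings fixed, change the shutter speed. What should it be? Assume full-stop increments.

2 s

Underexposed by 3 stops → need 3 stops brighter.
Shutter speed: 1/4 → 1/2 → 1 → 2.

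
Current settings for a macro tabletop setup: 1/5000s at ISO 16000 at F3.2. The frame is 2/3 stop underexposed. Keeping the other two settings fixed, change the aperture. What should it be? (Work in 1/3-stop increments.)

f/2.5

Underexposed by 2/3 stop → need 2/3 stop brighter.
Aperture: f/3.2 → f/2.8 → f/2.5.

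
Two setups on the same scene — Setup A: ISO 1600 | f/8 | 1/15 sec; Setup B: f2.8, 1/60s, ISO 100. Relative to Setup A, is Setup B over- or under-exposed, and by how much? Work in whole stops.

3 stops darker

Aperture: f/8 → f/5.6 → f/4 → f/2.8 — 3 stops opened up (brighter).
Shutter speed: 1/15 → 1/30 → 1/60 — 2 stops shorter (darker).
ISO: 1600 → 800 → 400 → 200 → 100 — 4 stops dropped (darker).
Net: +3 −2 −4 = −3 stops.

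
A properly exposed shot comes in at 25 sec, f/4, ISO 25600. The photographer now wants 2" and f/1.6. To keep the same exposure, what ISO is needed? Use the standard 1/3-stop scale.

ISO 51200

Shutter speed: 25 → 20 → 15 → 13 → 10 → 8 → 6 → 5 → 4 → 3.2 → 2.5 → 2 — 3 2/3 stops shorter (darker).
Aperture: f/4 → f/3.5 → f/3.2 → f/2.8 → f/2.5 → f/2.2 → f/2 → f/1.8 → f/1.6 — 2 2/3 stops opened up (brighter).
Net change so far: 1 stop darker. Offset with the ISO: 25600 → 32000 → 40000 → 51200.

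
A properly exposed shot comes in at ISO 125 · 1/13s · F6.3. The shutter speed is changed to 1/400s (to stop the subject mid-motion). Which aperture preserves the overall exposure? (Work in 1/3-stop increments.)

f/1.1

Shutter speed: 1/13 → 1/15 → 1/20 → 1/25 → 1/30 → 1/40 → 1/50 → 1/60 → 1/80 → 1/100 → 1/125 → 1/160 → 1/200 → 1/250 → 1/320 → 1/400 — 5 stops shorter (darker).
Need 5 stops brighter from the aperture: f/6.3 → f/5.6 → f/5 → f/4.5 → f/4 → f/3.5 → f/3.2 → f/2.8 → f/2.5 → f/2.2 → f/2 → f/1.8 → f/1.6 → f/1.4 → f/1.2 → f/1.1.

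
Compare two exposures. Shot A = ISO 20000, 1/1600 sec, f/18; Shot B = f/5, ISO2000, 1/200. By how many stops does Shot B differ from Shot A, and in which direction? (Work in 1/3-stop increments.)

Aperture: f/18 → f/16 → f/14 → f/13 → f/11 → f/10 → f/9 → f/8 → f/7.1 → f/6.3 → f/5.6 → f/5 — 3 2/3 stops opened up (brighter).
Shutter speed: 1/1600 → 1/1250 → 1/1000 → 1/800 → 1/640 → 1/500 → 1/400 → 1/320 → 1/250 → 1/200 — 3 stops slower (brighter).
ISO: 20000 → 16000 → 12800 → 10000 → 8000 → 6400 → 5000 → 4000 → 3200 → 2500 → 2000 — 3 1/3 stops lower (darker).
Net: +3 2/3 +3 −3 1/3 = +3 1/3 stops.

3 1/3 stops brighter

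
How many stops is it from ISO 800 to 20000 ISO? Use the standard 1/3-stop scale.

800 → 1000 → 1250 → 1600 → 2000 → 2500 → 3200 → 4000 → 5000 → 6400 → 8000 → 10000 → 12800 → 16000 → 20000 — count the steps: 14 third-stops = 4 2/3 stops.

4 2/3 stops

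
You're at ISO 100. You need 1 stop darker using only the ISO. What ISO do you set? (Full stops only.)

ISO: 100 → 50 — 1 stop lower (darker).

ISO 50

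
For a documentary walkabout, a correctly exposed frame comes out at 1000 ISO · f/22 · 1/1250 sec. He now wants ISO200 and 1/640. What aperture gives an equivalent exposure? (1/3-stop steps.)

ISO: 1000 → 800 → 640 → 500 → 400 → 320 → 250 → 200 — 2 1/3 stops dropped (darker).
Shutter speed: 1/1250 → 1/1000 → 1/800 → 1/640 — 1 stop slower (brighter).
Net change so far: 1 1/3 stops darker. Offset with the aperture: f/22 → f/20 → f/18 → f/16 → f/14.

f/14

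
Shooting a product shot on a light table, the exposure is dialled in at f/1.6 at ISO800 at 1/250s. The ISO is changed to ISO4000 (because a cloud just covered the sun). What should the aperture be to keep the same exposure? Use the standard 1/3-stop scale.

ISO: 800 → 1000 → 1250 → 1600 → 2000 → 2500 → 3200 → 4000 — 2 1/3 stops raised (brighter).
Need 2 1/3 stops darker from the aperture: f/1.6 → f/1.8 → f/2 → f/2.2 → f/2.5 → f/2.8 → f/3.2 → f/3.5.

f/3.5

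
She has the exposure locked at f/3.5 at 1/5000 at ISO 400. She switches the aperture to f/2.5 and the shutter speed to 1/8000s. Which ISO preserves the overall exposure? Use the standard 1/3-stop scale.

ISO 320

Aperture: f/3.5 → f/3.2 → f/2.8 → f/2.5 — 1 stop wider (brighter).
Shutter speed: 1/5000 → 1/6400 → 1/8000 — 2/3 stop shorter (darker).
Net change so far: 1/3 stop brighter. Offset with the ISO: 400 → 320.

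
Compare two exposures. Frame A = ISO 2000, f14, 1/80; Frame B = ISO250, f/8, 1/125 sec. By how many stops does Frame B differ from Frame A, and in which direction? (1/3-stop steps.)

Aperture: f/14 → f/13 → f/11 → f/10 → f/9 → f/8 — 1 2/3 stops wider (brighter).
Shutter speed: 1/80 → 1/100 → 1/125 — 2/3 stop faster (darker).
ISO: 2000 → 1600 → 1250 → 1000 → 800 → 640 → 500 → 400 → 320 → 250 — 3 stops lower (darker).
Net: +1 2/3 −2/3 −3 = −2 stops.

2 stops darker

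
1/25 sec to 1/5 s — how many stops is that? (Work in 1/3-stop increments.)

1/25 → 1/20 → 1/15 → 1/13 → 1/10 → 1/8 → 1/6 → 1/5 — count the steps: 7 third-stops = 2 1/3 stops.

2 1/3 stops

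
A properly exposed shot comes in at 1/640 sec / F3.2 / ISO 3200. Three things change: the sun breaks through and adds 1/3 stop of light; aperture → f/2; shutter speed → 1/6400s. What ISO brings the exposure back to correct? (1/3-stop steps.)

ISO 10000

Scene light: 1/3 stop brighter.
Aperture: f/3.2 → f/2.8 → f/2.5 → f/2.2 → f/2 — 1 1/3 stops larger aperture (brighter).
Shutter speed: 1/640 → 1/800 → 1/1000 → 1/1250 → 1/1600 → 1/2000 → 1/2500 → 1/3200 → 1/4000 → 1/5000 → 1/6400 — 3 1/3 stops faster (darker).
Net so far: 1 2/3 stops darker. ISO: 3200 → 4000 → 5000 → 6400 → 8000 → 10000.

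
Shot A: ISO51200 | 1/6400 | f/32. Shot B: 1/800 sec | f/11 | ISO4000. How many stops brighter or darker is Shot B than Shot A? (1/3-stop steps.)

Aperture: f/32 → f/29 → f/25 → f/22 → f/20 → f/18 → f/16 → f/14 → f/13 → f/11 — 3 stops larger aperture (brighter).
Shutter speed: 1/6400 → 1/5000 → 1/4000 → 1/3200 → 1/2500 → 1/2000 → 1/1600 → 1/1250 → 1/1000 → 1/800 — 3 stops longer (brighter).
ISO: 51200 → 40000 → 32000 → 25600 → 20000 → 16000 → 12800 → 10000 → 8000 → 6400 → 5000 → 4000 — 3 2/3 stops lower (darker).
Net: +3 +3 −3 2/3 = +2 1/3 stops.

2 1/3 stops brighter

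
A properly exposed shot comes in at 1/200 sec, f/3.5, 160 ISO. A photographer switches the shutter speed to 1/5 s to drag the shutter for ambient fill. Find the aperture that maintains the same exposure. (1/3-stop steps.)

f/22

Shutter speed: 1/200 → 1/160 → 1/125 → 1/100 → 1/80 → 1/60 → 1/50 → 1/40 → 1/30 → 1/25 → 1/20 → 1/15 → 1/13 → 1/10 → 1/8 → 1/6 → 1/5 — 5 1/3 stops longer (brighter).
Need 5 1/3 stops darker from the aperture: f/3.5 → f/4 → f/4.5 → f/5 → f/5.6 → f/6.3 → f/7.1 → f/8 → f/9 → f/10 → f/11 → f/13 → f/14 → f/16 → f/18 → f/20 → f/22.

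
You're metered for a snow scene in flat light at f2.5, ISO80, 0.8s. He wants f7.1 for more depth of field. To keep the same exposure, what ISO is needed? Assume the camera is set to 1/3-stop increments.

ISO 640

Aperture: f/2.5 → f/2.8 → f/3.2 → f/3.5 → f/4 → f/4.5 → f/5 → f/5.6 → f/6.3 → f/7.1 — 3 stops narrower (darker).
Need 3 stops brighter from the ISO: 80 → 100 → 125 → 160 → 200 → 250 → 320 → 400 → 500 → 640.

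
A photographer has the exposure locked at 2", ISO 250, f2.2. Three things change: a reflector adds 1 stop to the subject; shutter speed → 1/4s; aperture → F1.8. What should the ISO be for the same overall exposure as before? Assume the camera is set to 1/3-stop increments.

Scene light: 1 stop brighter.
Shutter speed: 2 → 1.6 → 1.3 → 1 → 0.8 → 0.6 → 0.5 → 0.4 → 0.3 → 1/4 — 3 stops faster (darker).
Aperture: f/2.2 → f/2 → f/1.8 — 2/3 stop larger aperture (brighter).
Net so far: 1 1/3 stops darker. ISO: 250 → 320 → 400 → 500 → 640.

ISO 640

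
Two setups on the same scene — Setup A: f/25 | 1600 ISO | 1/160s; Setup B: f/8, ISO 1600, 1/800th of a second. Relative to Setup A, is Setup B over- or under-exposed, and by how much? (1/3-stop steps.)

1 stop brighter

Aperture: f/25 → f/22 → f/20 → f/18 → f/16 → f/14 → f/13 → f/11 → f/10 → f/9 → f/8 — 3 1/3 stops opened up (brighter).
Shutter speed: 1/160 → 1/200 → 1/250 → 1/320 → 1/400 → 1/500 → 1/640 → 1/800 — 2 1/3 stops shorter (darker).
ISO: unchanged.
Net: +3 1/3 −2 1/3 = +1 stop.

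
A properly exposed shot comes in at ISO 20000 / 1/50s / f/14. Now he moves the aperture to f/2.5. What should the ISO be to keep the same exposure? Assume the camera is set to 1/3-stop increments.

Aperture: f/14 → f/13 → f/11 → f/10 → f/9 → f/8 → f/7.1 → f/6.3 → f/5.6 → f/5 → f/4.5 → f/4 → f/3.5 → f/3.2 → f/2.8 → f/2.5 — 5 stops opened up (brighter).
Need 5 stops darker from the ISO: 20000 → 16000 → 12800 → 10000 → 8000 → 6400 → 5000 → 4000 → 3200 → 2500 → 2000 → 1600 → 1250 → 1000 → 800 → 640.

ISO 640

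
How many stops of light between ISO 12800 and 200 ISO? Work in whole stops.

6 stops

12800 → 6400 → 3200 → 1600 → 800 → 400 → 200 — count the steps: 6 stops.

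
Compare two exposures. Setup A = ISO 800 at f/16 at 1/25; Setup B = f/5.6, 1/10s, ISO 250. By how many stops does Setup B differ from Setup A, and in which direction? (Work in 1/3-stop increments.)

Aperture: f/16 → f/14 → f/13 → f/11 → f/10 → f/9 → f/8 → f/7.1 → f/6.3 → f/5.6 — 3 stops wider (brighter).
Shutter speed: 1/25 → 1/20 → 1/15 → 1/13 → 1/10 — 1 1/3 stops longer (brighter).
ISO: 800 → 640 → 500 → 400 → 320 → 250 — 1 2/3 stops lower (darker).
Net: +3 +1 1/3 −1 2/3 = +2 2/3 stops.

2 2/3 stops brighter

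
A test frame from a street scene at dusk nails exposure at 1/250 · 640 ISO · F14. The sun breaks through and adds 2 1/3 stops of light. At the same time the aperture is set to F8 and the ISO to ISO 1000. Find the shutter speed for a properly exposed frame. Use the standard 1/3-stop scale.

Scene light: 2 1/3 stops brighter.
Aperture: f/14 → f/13 → f/11 → f/10 → f/9 → f/8 — 1 2/3 stops opened up (brighter).
ISO: 640 → 800 → 1000 — 2/3 stop raised (brighter).
Net so far: 4 2/3 stops brighter. Shutter speed: 1/250 → 1/320 → 1/400 → 1/500 → 1/640 → 1/800 → 1/1000 → 1/1250 → 1/1600 → 1/2000 → 1/2500 → 1/3200 → 1/4000 → 1/5000 → 1/6400.

1/6400s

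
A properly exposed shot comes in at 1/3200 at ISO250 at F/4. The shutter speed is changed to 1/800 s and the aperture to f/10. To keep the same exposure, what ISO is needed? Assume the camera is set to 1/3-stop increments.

ISO 400

Shutter speed: 1/3200 → 1/2500 → 1/2000 → 1/1600 → 1/1250 → 1/1000 → 1/800 — 2 stops slower (brighter).
Aperture: f/4 → f/4.5 → f/5 → f/5.6 → f/6.3 → f/7.1 → f/8 → f/9 → f/10 — 2 2/3 stops stopped down (darker).
Net change so far: 2/3 stop darker. Offset with the ISO: 250 → 320 → 400.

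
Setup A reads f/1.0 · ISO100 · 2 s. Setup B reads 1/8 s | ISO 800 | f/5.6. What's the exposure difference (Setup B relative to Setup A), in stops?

Aperture: f/1.0 → f/1.4 → f/2 → f/2.8 → f/4 → f/5.6 — 5 stops smaller aperture (darker).
Shutter speed: 2 → 1 → 1/2 → 1/4 → 1/8 — 4 stops faster (darker).
ISO: 100 → 200 → 400 → 800 — 3 stops raised (brighter).
Net: −5 −4 +3 = −6 stops.

6 stops darker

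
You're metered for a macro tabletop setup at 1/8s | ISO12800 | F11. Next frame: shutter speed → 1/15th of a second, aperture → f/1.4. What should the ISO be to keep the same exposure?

ISO 400

Shutter speed: 1/8 → 1/15 — 1 stop faster (darker).
Aperture: f/11 → f/8 → f/5.6 → f/4 → f/2.8 → f/2 → f/1.4 — 6 stops wider (brighter).
Net change so far: 5 stops brighter. Offset with the ISO: 12800 → 6400 → 3200 → 1600 → 800 → 400.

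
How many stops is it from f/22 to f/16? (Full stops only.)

f/22 → f/16 — count the steps: 1 stop.

1 stop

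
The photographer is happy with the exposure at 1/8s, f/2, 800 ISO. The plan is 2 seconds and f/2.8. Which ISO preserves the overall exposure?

ISO 100

Shutter speed: 1/8 → 1/4 → 1/2 → 1 → 2 — 4 stops slower (brighter).
Aperture: f/2 → f/2.8 — 1 stop smaller aperture (darker).
Net change so far: 3 stops brighter. Offset with the ISO: 800 → 400 → 200 → 100.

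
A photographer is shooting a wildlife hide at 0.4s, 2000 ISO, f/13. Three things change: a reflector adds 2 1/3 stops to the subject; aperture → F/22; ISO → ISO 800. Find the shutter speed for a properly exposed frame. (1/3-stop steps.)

Scene light: 2 1/3 stops brighter.
Aperture: f/13 → f/14 → f/16 → f/18 → f/20 → f/22 — 1 2/3 stops narrower (darker).
ISO: 2000 → 1600 → 1250 → 1000 → 800 — 1 1/3 stops dropped (darker).
Net so far: 2/3 stop darker. Shutter speed: 0.4 → 0.5 → 0.6.

0.6 s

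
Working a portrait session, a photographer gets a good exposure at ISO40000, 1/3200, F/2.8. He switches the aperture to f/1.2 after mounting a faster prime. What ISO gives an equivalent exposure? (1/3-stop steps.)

Aperture: f/2.8 → f/2.5 → f/2.2 → f/2 → f/1.8 → f/1.6 → f/1.4 → f/1.2 — 2 1/3 stops larger aperture (brighter).
Need 2 1/3 stops darker from the ISO: 40000 → 32000 → 25600 → 20000 → 16000 → 12800 → 10000 → 8000.

ISO 8000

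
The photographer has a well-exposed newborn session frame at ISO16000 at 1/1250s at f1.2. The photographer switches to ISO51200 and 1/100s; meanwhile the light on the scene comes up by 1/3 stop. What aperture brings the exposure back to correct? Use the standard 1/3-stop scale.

f/9

Scene light: 1/3 stop brighter.
ISO: 16000 → 20000 → 25600 → 32000 → 40000 → 51200 — 1 2/3 stops raised (brighter).
Shutter speed: 1/1250 → 1/1000 → 1/800 → 1/640 → 1/500 → 1/400 → 1/320 → 1/250 → 1/200 → 1/160 → 1/125 → 1/100 — 3 2/3 stops slower (brighter).
Net so far: 5 2/3 stops brighter. Aperture: f/1.2 → f/1.4 → f/1.6 → f/1.8 → f/2 → f/2.2 → f/2.5 → f/2.8 → f/3.2 → f/3.5 → f/4 → f/4.5 → f/5 → f/5.6 → f/6.3 → f/7.1 → f/8 → f/9.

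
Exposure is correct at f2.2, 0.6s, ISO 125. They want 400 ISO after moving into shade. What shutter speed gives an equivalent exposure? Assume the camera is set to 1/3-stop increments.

ISO: 125 → 160 → 200 → 250 → 320 → 400 — 1 2/3 stops raised (brighter).
Need 1 2/3 stops darker from the shutter speed: 0.6 → 0.5 → 0.4 → 0.3 → 1/4 → 1/5.

1/5s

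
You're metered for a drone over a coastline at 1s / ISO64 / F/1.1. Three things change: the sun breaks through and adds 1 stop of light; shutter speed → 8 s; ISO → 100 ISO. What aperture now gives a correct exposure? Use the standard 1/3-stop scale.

Scene light: 1 stop brighter.
Shutter speed: 1 → 1.3 → 1.6 → 2 → 2.5 → 3.2 → 4 → 5 → 6 → 8 — 3 stops longer (brighter).
ISO: 64 → 80 → 100 — 2/3 stop raised (brighter).
Net so far: 4 2/3 stops brighter. Aperture: f/1.1 → f/1.2 → f/1.4 → f/1.6 → f/1.8 → f/2 → f/2.2 → f/2.5 → f/2.8 → f/3.2 → f/3.5 → f/4 → f/4.5 → f/5 → f/5.6.

f/5.6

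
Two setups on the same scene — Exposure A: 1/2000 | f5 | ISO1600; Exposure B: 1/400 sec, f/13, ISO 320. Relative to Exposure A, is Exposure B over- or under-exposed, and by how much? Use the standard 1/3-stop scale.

2 2/3 stops darker

Aperture: f/5 → f/5.6 → f/6.3 → f/7.1 → f/8 → f/9 → f/10 → f/11 → f/13 — 2 2/3 stops smaller aperture (darker).
Shutter speed: 1/2000 → 1/1600 → 1/1250 → 1/1000 → 1/800 → 1/640 → 1/500 → 1/400 — 2 1/3 stops longer (brighter).
ISO: 1600 → 1250 → 1000 → 800 → 640 → 500 → 400 → 320 — 2 1/3 stops dropped (darker).
Net: −2 2/3 +2 1/3 −2 1/3 = −2 2/3 stops.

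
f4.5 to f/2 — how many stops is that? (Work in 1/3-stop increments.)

2 1/3 stops

f/4.5 → f/4 → f/3.5 → f/3.2 → f/2.8 → f/2.5 → f/2.2 → f/2 — count the steps: 7 third-stops = 2 1/3 stops.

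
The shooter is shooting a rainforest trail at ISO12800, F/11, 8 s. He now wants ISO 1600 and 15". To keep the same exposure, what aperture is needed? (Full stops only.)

f/5.6

ISO: 12800 → 6400 → 3200 → 1600 — 3 stops lower (darker).
Shutter speed: 8 → 15 — 1 stop slower (brighter).
Net change so far: 2 stops darker. Offset with the aperture: f/11 → f/8 → f/5.6.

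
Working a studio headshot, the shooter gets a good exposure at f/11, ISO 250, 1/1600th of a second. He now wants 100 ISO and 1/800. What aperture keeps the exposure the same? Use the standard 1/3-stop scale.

ISO: 250 → 200 → 160 → 125 → 100 — 1 1/3 stops dropped (darker).
Shutter speed: 1/1600 → 1/1250 → 1/1000 → 1/800 — 1 stop longer (brighter).
Net change so far: 1/3 stop darker. Offset with the aperture: f/11 → f/10.

f/10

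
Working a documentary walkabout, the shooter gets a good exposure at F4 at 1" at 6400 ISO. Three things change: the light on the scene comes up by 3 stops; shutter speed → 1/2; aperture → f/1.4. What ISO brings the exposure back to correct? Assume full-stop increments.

Scene light: 3 stops brighter.
Shutter speed: 1 → 1/2 — 1 stop shorter (darker).
Aperture: f/4 → f/2.8 → f/2 → f/1.4 — 3 stops wider (brighter).
Net so far: 5 stops brighter. ISO: 6400 → 3200 → 1600 → 800 → 400 → 200.

ISO 200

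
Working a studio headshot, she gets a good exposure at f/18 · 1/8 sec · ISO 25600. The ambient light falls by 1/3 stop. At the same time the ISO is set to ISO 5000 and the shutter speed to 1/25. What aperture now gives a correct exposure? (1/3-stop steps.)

Scene light: 1/3 stop darker.
ISO: 25600 → 20000 → 16000 → 12800 → 10000 → 8000 → 6400 → 5000 — 2 1/3 stops dropped (darker).
Shutter speed: 1/8 → 1/10 → 1/13 → 1/15 → 1/20 → 1/25 — 1 2/3 stops faster (darker).
Net so far: 4 1/3 stops darker. Aperture: f/18 → f/16 → f/14 → f/13 → f/11 → f/10 → f/9 → f/8 → f/7.1 → f/6.3 → f/5.6 → f/5 → f/4.5 → f/4.

f/4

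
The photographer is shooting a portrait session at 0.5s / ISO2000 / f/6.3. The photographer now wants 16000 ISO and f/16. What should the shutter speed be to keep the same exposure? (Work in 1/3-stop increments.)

ISO: 2000 → 2500 → 3200 → 4000 → 5000 → 6400 → 8000 → 10000 → 12800 → 16000 — 3 stops higher (brighter).
Aperture: f/6.3 → f/7.1 → f/8 → f/9 → f/10 → f/11 → f/13 → f/14 → f/16 — 2 2/3 stops narrower (darker).
Net change so far: 1/3 stop brighter. Offset with the shutter speed: 0.5 → 0.4.

0.4 s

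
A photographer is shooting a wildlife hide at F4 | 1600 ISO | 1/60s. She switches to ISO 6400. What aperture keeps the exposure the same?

ISO: 1600 → 3200 → 6400 — 2 stops higher (brighter).
Need 2 stops darker from the aperture: f/4 → f/5.6 → f/8.

f/8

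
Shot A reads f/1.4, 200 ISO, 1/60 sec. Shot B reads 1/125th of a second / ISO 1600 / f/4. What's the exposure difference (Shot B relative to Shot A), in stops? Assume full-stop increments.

1 stop darker

Aperture: f/1.4 → f/2 → f/2.8 → f/4 — 3 stops narrower (darker).
Shutter speed: 1/60 → 1/125 — 1 stop shorter (darker).
ISO: 200 → 400 → 800 → 1600 — 3 stops higher (brighter).
Net: −3 −1 +3 = −1 stop.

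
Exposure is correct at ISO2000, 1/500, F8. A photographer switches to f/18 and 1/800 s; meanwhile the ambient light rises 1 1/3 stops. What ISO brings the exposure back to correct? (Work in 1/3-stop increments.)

Scene light: 1 1/3 stops brighter.
Aperture: f/8 → f/9 → f/10 → f/11 → f/13 → f/14 → f/16 → f/18 — 2 1/3 stops smaller aperture (darker).
Shutter speed: 1/500 → 1/640 → 1/800 — 2/3 stop faster (darker).
Net so far: 1 2/3 stops darker. ISO: 2000 → 2500 → 3200 → 4000 → 5000 → 6400.

ISO 6400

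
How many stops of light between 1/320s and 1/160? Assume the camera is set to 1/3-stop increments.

1 stop

1/320 → 1/250 → 1/200 → 1/160 — count the steps: 3 third-stops = 1 stop.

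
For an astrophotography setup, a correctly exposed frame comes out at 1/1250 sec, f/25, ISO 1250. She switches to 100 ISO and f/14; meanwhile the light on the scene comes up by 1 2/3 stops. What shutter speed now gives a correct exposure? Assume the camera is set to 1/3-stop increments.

Scene light: 1 2/3 stops brighter.
ISO: 1250 → 1000 → 800 → 640 → 500 → 400 → 320 → 250 → 200 → 160 → 125 → 100 — 3 2/3 stops lower (darker).
Aperture: f/25 → f/22 → f/20 → f/18 → f/16 → f/14 — 1 2/3 stops opened up (brighter).
Net so far: 1/3 stop darker. Shutter speed: 1/1250 → 1/1000.

1/1000s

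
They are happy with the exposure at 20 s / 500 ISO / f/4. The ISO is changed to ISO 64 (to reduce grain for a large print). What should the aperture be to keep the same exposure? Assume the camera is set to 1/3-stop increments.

ISO: 500 → 400 → 320 → 250 → 200 → 160 → 125 → 100 → 80 → 64 — 3 stops lower (darker).
Need 3 stops brighter from the aperture: f/4 → f/3.5 → f/3.2 → f/2.8 → f/2.5 → f/2.2 → f/2 → f/1.8 → f/1.6 → f/1.4.

f/1.4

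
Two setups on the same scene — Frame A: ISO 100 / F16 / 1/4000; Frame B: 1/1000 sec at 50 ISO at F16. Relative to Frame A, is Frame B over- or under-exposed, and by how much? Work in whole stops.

Aperture: unchanged.
Shutter speed: 1/4000 → 1/2000 → 1/1000 — 2 stops longer (brighter).
ISO: 100 → 50 — 1 stop lower (darker).
Net: +2 −1 = +1 stop.

1 stop brighter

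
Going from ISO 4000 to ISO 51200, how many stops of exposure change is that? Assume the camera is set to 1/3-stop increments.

3 2/3 stops

4000 → 5000 → 6400 → 8000 → 10000 → 12800 → 16000 → 20000 → 25600 → 32000 → 40000 → 51200 — count the steps: 11 third-stops = 3 2/3 stops.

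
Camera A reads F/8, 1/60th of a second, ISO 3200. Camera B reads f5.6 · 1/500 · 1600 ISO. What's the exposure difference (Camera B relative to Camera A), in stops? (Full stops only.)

3 stops darker

Aperture: f/8 → f/5.6 — 1 stop larger aperture (brighter).
Shutter speed: 1/60 → 1/125 → 1/250 → 1/500 — 3 stops faster (darker).
ISO: 3200 → 1600 — 1 stop dropped (darker).
Net: +1 −3 −1 = −3 stops.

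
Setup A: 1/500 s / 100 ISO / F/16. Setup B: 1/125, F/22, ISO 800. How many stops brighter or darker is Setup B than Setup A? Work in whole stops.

4 stops brighter

Aperture: f/16 → f/22 — 1 stop smaller aperture (darker).
Shutter speed: 1/500 → 1/250 → 1/125 — 2 stops slower (brighter).
ISO: 100 → 200 → 400 → 800 — 3 stops raised (brighter).
Net: −1 +2 +3 = +4 stops.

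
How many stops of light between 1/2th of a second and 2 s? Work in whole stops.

1/2 → 1 → 2 — count the steps: 2 stops.

2 stops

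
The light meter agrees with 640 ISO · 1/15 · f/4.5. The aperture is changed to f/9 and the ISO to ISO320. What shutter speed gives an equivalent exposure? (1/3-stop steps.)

Aperture: f/4.5 → f/5 → f/5.6 → f/6.3 → f/7.1 → f/8 → f/9 — 2 stops narrower (darker).
ISO: 640 → 500 → 400 → 320 — 1 stop dropped (darker).
Net change so far: 3 stops darker. Offset with the shutter speed: 1/15 → 1/13 → 1/10 → 1/8 → 1/6 → 1/5 → 1/4 → 0.3 → 0.4 → 0.5.

0.5 s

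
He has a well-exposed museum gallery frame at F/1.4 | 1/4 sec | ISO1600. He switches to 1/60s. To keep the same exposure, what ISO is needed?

ISO 25600

Shutter speed: 1/4 → 1/8 → 1/15 → 1/30 → 1/60 — 4 stops faster (darker).
Need 4 stops brighter from the ISO: 1600 → 3200 → 6400 → 12800 → 25600.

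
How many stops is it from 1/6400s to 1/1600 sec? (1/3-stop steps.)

1/6400 → 1/5000 → 1/4000 → 1/3200 → 1/2500 → 1/2000 → 1/1600 — count the steps: 6 third-stops = 2 stops.

2 stops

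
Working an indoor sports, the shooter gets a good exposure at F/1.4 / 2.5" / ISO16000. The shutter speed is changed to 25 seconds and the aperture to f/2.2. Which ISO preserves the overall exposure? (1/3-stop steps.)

ISO 4000

Shutter speed: 2.5 → 3.2 → 4 → 5 → 6 → 8 → 10 → 13 → 15 → 20 → 25 — 3 1/3 stops longer (brighter).
Aperture: f/1.4 → f/1.6 → f/1.8 → f/2 → f/2.2 — 1 1/3 stops stopped down (darker).
Net change so far: 2 stops brighter. Offset with the ISO: 16000 → 12800 → 10000 → 8000 → 6400 → 5000 → 4000.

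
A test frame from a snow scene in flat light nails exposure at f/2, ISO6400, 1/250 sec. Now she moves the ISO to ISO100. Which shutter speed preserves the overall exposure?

ISO: 6400 → 3200 → 1600 → 800 → 400 → 200 → 100 — 6 stops lower (darker).
Need 6 stops brighter from the shutter speed: 1/250 → 1/125 → 1/60 → 1/30 → 1/15 → 1/8 → 1/4.

1/4s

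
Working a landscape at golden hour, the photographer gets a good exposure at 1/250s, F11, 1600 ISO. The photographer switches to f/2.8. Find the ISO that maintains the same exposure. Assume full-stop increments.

ISO 100

Aperture: f/11 → f/8 → f/5.6 → f/4 → f/2.8 — 4 stops wider (brighter).
Need 4 stops darker from the ISO: 1600 → 800 → 400 → 200 → 100.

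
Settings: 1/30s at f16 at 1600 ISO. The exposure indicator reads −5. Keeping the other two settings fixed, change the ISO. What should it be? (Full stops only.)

Underexposed by 5 stops → need 5 stops brighter.
ISO: 1600 → 3200 → 6400 → 12800 → 25600 → 51200.

ISO 51200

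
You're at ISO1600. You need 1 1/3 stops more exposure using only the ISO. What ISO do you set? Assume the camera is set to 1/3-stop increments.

ISO: 1600 → 2000 → 2500 → 3200 → 4000 — 1 1/3 stops raised (brighter).

ISO 4000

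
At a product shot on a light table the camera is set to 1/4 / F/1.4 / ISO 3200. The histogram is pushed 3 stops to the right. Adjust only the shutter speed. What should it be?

Overexposed by 3 stops → need 3 stops darker.
Shutter speed: 1/4 → 1/8 → 1/15 → 1/30.

1/30s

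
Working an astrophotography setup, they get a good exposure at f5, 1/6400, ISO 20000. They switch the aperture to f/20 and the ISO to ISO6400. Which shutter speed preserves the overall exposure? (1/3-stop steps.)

Aperture: f/5 → f/5.6 → f/6.3 → f/7.1 → f/8 → f/9 → f/10 → f/11 → f/13 → f/14 → f/16 → f/18 → f/20 — 4 stops narrower (darker).
ISO: 20000 → 16000 → 12800 → 10000 → 8000 → 6400 — 1 2/3 stops dropped (darker).
Net change so far: 5 2/3 stops darker. Offset with the shutter speed: 1/6400 → 1/5000 → 1/4000 → 1/3200 → 1/2500 → 1/2000 → 1/1600 → 1/1250 → 1/1000 → 1/800 → 1/640 → 1/500 → 1/400 → 1/320 → 1/250 → 1/200 → 1/160 → 1/125.

1/125s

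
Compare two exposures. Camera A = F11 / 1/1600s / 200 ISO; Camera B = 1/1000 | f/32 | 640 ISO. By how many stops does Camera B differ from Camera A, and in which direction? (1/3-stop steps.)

Aperture: f/11 → f/13 → f/14 → f/16 → f/18 → f/20 → f/22 → f/25 → f/29 → f/32 — 3 stops narrower (darker).
Shutter speed: 1/1600 → 1/1250 → 1/1000 — 2/3 stop longer (brighter).
ISO: 200 → 250 → 320 → 400 → 500 → 640 — 1 2/3 stops higher (brighter).
Net: −3 +2/3 +1 2/3 = −2/3 stops.

2/3 stop darker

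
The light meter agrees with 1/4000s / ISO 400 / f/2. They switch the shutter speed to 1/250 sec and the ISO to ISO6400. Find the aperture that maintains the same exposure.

f/32

Shutter speed: 1/4000 → 1/2000 → 1/1000 → 1/500 → 1/250 — 4 stops longer (brighter).
ISO: 400 → 800 → 1600 → 3200 → 6400 — 4 stops higher (brighter).
Net change so far: 8 stops brighter. Offset with the aperture: f/2 → f/2.8 → f/4 → f/5.6 → f/8 → f/11 → f/16 → f/22 → f/32.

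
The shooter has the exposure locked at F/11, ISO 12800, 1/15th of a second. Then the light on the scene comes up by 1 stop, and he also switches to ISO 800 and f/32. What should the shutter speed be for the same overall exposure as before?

Scene light: 1 stop brighter.
ISO: 12800 → 6400 → 3200 → 1600 → 800 — 4 stops dropped (darker).
Aperture: f/11 → f/16 → f/22 → f/32 — 3 stops smaller aperture (darker).
Net so far: 6 stops darker. Shutter speed: 1/15 → 1/8 → 1/4 → 1/2 → 1 → 2 → 4.

4 s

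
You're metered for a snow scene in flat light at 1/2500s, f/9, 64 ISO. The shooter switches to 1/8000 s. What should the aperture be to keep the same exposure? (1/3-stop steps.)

Shutter speed: 1/2500 → 1/3200 → 1/4000 → 1/5000 → 1/6400 → 1/8000 — 1 2/3 stops faster (darker).
Need 1 2/3 stops brighter from the aperture: f/9 → f/8 → f/7.1 → f/6.3 → f/5.6 → f/5.

f/5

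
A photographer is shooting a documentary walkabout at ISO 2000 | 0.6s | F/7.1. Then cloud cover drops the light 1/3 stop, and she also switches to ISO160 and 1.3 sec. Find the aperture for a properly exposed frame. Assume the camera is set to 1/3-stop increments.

f/2.5

Scene light: 1/3 stop darker.
ISO: 2000 → 1600 → 1250 → 1000 → 800 → 640 → 500 → 400 → 320 → 250 → 200 → 160 — 3 2/3 stops dropped (darker).
Shutter speed: 0.6 → 0.8 → 1 → 1.3 — 1 stop slower (brighter).
Net so far: 3 stops darker. Aperture: f/7.1 → f/6.3 → f/5.6 → f/5 → f/4.5 → f/4 → f/3.5 → f/3.2 → f/2.8 → f/2.5.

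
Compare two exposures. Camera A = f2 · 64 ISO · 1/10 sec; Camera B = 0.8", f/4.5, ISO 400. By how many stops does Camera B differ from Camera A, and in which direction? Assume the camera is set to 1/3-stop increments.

3 1/3 stops brighter

Aperture: f/2 → f/2.2 → f/2.5 → f/2.8 → f/3.2 → f/3.5 → f/4 → f/4.5 — 2 1/3 stops smaller aperture (darker).
Shutter speed: 1/10 → 1/8 → 1/6 → 1/5 → 1/4 → 0.3 → 0.4 → 0.5 → 0.6 → 0.8 — 3 stops slower (brighter).
ISO: 64 → 80 → 100 → 125 → 160 → 200 → 250 → 320 → 400 — 2 2/3 stops raised (brighter).
Net: −2 1/3 +3 +2 2/3 = +3 1/3 stops.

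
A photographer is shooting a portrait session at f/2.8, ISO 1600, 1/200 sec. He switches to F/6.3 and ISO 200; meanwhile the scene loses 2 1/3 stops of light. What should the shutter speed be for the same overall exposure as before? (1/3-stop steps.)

Scene light: 2 1/3 stops darker.
Aperture: f/2.8 → f/3.2 → f/3.5 → f/4 → f/4.5 → f/5 → f/5.6 → f/6.3 — 2 1/3 stops smaller aperture (darker).
ISO: 1600 → 1250 → 1000 → 800 → 640 → 500 → 400 → 320 → 250 → 200 — 3 stops lower (darker).
Net so far: 7 2/3 stops darker. Shutter speed: 1/200 → 1/160 → 1/125 → 1/100 → 1/80 → 1/60 → 1/50 → 1/40 → 1/30 → 1/25 → 1/20 → 1/15 → 1/13 → 1/10 → 1/8 → 1/6 → 1/5 → 1/4 → 0.3 → 0.4 → 0.5 → 0.6 → 0.8 → 1.

1 s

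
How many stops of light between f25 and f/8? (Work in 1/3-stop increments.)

f/25 → f/22 → f/20 → f/18 → f/16 → f/14 → f/13 → f/11 → f/10 → f/9 → f/8 — count the steps: 10 third-stops = 3 1/3 stops.

3 1/3 stops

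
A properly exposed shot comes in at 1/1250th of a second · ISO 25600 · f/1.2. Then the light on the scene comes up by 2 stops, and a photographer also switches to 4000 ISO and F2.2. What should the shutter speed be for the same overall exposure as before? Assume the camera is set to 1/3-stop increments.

1/250s

Scene light: 2 stops brighter.
ISO: 25600 → 20000 → 16000 → 12800 → 10000 → 8000 → 6400 → 5000 → 4000 — 2 2/3 stops lower (darker).
Aperture: f/1.2 → f/1.4 → f/1.6 → f/1.8 → f/2 → f/2.2 — 1 2/3 stops narrower (darker).
Net so far: 2 1/3 stops darker. Shutter speed: 1/1250 → 1/1000 → 1/800 → 1/640 → 1/500 → 1/400 → 1/320 → 1/250.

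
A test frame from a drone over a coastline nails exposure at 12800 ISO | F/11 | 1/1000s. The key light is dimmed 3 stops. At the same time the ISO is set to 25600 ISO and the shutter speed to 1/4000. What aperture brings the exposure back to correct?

f/2.8

Scene light: 3 stops darker.
ISO: 12800 → 25600 — 1 stop higher (brighter).
Shutter speed: 1/1000 → 1/2000 → 1/4000 — 2 stops faster (darker).
Net so far: 4 stops darker. Aperture: f/11 → f/8 → f/5.6 → f/4 → f/2.8.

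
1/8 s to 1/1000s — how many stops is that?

7 stops

1/8 → 1/15 → 1/30 → 1/60 → 1/125 → 1/250 → 1/500 → 1/1000 — count the steps: 7 stops.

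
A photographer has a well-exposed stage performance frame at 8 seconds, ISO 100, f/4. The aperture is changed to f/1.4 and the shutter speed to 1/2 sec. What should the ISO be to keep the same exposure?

ISO 200

Aperture: f/4 → f/2.8 → f/2 → f/1.4 — 3 stops wider (brighter).
Shutter speed: 8 → 4 → 2 → 1 → 1/2 — 4 stops shorter (darker).
Net change so far: 1 stop darker. Offset with the ISO: 100 → 200.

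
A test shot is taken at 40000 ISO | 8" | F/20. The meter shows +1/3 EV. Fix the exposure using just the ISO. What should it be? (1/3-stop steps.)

Overexposed by 1/3 stop → need 1/3 stop darker.
ISO: 40000 → 32000.

ISO 32000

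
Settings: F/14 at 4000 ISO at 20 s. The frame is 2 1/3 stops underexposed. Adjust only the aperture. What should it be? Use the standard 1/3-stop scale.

f/6.3

Underexposed by 2 1/3 stops → need 2 1/3 stops brighter.
Aperture: f/14 → f/13 → f/11 → f/10 → f/9 → f/8 → f/7.1 → f/6.3.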